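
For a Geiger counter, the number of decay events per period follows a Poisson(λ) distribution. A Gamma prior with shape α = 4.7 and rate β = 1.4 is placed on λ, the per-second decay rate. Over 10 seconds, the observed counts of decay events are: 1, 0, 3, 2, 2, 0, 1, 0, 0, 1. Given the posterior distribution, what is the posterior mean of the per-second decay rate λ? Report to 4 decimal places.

With a Gamma(shape α, rate β) prior, the Poisson likelihood is conjugate: the posterior is Gamma(α + ΣXᵢ, β + n).
Sum of counts S = 10 over n = 10 seconds.
Posterior: Gamma(α+S, β+n) = Gamma(4.7+10, 1.4+10) = Gamma(14.7, 11.4).
Posterior mean = α/β = 14.7/11.4 = 1.2895.

1.2895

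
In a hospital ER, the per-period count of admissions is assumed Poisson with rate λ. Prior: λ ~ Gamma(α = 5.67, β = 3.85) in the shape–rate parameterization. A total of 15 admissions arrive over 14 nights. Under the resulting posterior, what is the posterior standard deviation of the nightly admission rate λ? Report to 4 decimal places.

0.2547

With a Gamma(shape α, rate β) prior, the Poisson likelihood is conjugate: the posterior is Gamma(α + ΣXᵢ, β + n).
Posterior: Gamma(α+S, β+n) = Gamma(5.67+15, 3.85+14) = Gamma(20.67, 17.85).
SD = √α/β = √20.67/17.85 = 0.2547.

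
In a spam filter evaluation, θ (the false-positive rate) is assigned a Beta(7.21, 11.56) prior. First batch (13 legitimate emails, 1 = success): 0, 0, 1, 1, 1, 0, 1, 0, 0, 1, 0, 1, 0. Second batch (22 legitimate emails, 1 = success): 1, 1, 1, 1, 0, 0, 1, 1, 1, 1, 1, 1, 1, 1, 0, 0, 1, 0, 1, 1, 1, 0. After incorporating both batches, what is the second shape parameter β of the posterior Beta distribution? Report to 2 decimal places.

24.56

The Beta prior is conjugate to a Binomial/Bernoulli likelihood; the update adds successes to α and failures to β.
After batch 1: Beta(7.21+6, 11.56+7) = Beta(13.21, 18.56).
After batch 2: Beta(13.21+16, 18.56+6) = Beta(29.21, 24.56).
Posterior β = 24.56.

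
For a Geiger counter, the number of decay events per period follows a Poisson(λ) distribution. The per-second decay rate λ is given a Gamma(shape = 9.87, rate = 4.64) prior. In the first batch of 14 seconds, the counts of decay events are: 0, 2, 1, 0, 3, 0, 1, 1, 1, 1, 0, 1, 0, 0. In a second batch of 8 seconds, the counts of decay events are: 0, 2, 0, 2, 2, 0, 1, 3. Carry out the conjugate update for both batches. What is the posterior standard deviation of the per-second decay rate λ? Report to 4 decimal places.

0.2086

With a Gamma(shape α, rate β) prior, the Poisson likelihood is conjugate: the posterior is Gamma(α + ΣXᵢ, β + n).
Batch 1: sum of counts S = 11 over n = 14 seconds.
After batch 1: Gamma(α+S, β+n) = Gamma(9.87+11, 4.64+14) = Gamma(20.87, 18.64).
Batch 2: sum of counts S = 10 over n = 8 seconds.
After batch 2: Gamma(α+S, β+n) = Gamma(20.87+10, 18.64+8) = Gamma(30.87, 26.64).
SD = √α/β = √30.87/26.64 = 0.2086.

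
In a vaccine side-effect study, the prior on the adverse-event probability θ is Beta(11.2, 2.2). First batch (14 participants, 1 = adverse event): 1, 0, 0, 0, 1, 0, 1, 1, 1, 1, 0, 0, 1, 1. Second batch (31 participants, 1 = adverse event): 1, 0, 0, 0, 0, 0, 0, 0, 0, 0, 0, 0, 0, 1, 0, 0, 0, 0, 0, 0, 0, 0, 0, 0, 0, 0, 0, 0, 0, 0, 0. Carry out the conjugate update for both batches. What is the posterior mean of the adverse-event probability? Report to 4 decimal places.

0.3630

The Beta prior is conjugate to a Binomial/Bernoulli likelihood; the update adds successes to α and failures to β.
After batch 1: Beta(11.2+8, 2.2+6) = Beta(19.2, 8.2).
After batch 2: Beta(19.2+2, 8.2+29) = Beta(21.2, 37.2).
Posterior mean = α/(α+β) = 21.2/58.4 = 0.3630.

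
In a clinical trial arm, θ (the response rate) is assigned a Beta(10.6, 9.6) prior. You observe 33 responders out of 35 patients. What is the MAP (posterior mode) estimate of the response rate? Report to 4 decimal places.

The Beta prior is conjugate to a Binomial/Bernoulli likelihood; the update adds successes to α and failures to β.
Posterior: Beta(α+k, β+n−k) = Beta(10.6+33, 9.6+2) = Beta(43.6, 11.6).
Mode of Beta(a,b) for a,b>1 is (a−1)/(a+b−2) = 42.6/53.2 = 0.8008.

0.8008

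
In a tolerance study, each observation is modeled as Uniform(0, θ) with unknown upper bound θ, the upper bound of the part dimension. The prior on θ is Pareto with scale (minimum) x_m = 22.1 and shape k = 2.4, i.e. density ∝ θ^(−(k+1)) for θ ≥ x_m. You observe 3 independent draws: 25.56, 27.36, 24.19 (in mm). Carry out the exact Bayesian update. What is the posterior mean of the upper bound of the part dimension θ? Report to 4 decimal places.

33.5782

A Pareto(scale x_m, shape k) prior on the upper bound θ of Uniform(0, θ) is conjugate: posterior is Pareto(max(x_m, max xᵢ), k + n).
Sample maximum = 27.36; prior scale x_m = 22.1 → posterior scale = max = 27.36.
Posterior shape = 2.4 + 3 = 5.4.
E[θ|data] = k·x_m/(k−1) = 5.4·27.36/4.4 = 33.5782.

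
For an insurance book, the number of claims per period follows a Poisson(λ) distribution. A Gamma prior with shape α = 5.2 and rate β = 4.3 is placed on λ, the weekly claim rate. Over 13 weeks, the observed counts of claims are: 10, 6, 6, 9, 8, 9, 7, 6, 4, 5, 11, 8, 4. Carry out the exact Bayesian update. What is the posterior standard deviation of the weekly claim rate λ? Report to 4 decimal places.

0.5728

With a Gamma(shape α, rate β) prior, the Poisson likelihood is conjugate: the posterior is Gamma(α + ΣXᵢ, β + n).
Sum of counts S = 93 over n = 13 weeks.
Posterior: Gamma(α+S, β+n) = Gamma(5.2+93, 4.3+13) = Gamma(98.2, 17.3).
SD = √α/β = √98.2/17.3 = 0.5728.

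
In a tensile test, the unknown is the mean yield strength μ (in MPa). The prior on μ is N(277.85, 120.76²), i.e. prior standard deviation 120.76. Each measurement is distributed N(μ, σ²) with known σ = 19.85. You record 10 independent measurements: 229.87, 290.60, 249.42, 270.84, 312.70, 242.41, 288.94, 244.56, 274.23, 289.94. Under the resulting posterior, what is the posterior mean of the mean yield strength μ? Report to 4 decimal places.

For Normal data with known variance σ², a Normal(μ₀, σ₀²) prior on μ is conjugate. Posterior precision = 1/σ₀² + n/σ²; posterior mean is the precision-weighted average of μ₀ and x̄.
Σxᵢ = 229.87 + 290.60 + 249.42 + 270.84 + 312.70 + 242.41 + 288.94 + 244.56 + 274.23 + 289.94 = 2693.51, so n·x̄ = 2693.51.
σ₀² = 120.76² = 14582.9776, σ² = 19.85² = 394.0225; σ² + n·σ₀² = 394.0225 + 10·14582.9776 = 146223.7985.
Posterior mean = (μ₀/σ₀² + n·x̄/σ²)/(1/σ₀² + n/σ²) = (σ²·μ₀ + σ₀²·n·x̄)/(σ² + n·σ₀²) = (394.0225·277.85 + 14582.9776·2693.51)/146223.7985 = 39388875.147001/146223.7985 = 269.3739.

269.3739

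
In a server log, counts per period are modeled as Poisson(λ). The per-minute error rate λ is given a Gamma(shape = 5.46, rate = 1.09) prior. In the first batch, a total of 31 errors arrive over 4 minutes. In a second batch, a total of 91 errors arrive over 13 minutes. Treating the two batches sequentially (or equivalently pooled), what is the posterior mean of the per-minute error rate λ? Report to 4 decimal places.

7.0459

With a Gamma(shape α, rate β) prior, the Poisson likelihood is conjugate: the posterior is Gamma(α + ΣXᵢ, β + n).
After batch 1: Gamma(α+S, β+n) = Gamma(5.46+31, 1.09+4) = Gamma(36.46, 5.09).
After batch 2: Gamma(α+S, β+n) = Gamma(36.46+91, 5.09+13) = Gamma(127.46, 18.09).
Posterior mean = α/β = 127.46/18.09 = 7.0459.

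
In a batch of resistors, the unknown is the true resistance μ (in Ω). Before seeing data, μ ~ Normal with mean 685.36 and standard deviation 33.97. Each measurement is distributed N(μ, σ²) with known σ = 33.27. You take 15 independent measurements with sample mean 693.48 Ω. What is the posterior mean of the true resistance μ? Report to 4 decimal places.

For Normal data with known variance σ², a Normal(μ₀, σ₀²) prior on μ is conjugate. Posterior precision = 1/σ₀² + n/σ²; posterior mean is the precision-weighted average of μ₀ and x̄.
n·x̄ = 15·693.48 = 10402.2.
σ₀² = 33.97² = 1153.9609, σ² = 33.27² = 1106.8929; σ² + n·σ₀² = 1106.8929 + 15·1153.9609 = 18416.3064.
Posterior mean = (μ₀/σ₀² + n·x̄/σ²)/(1/σ₀² + n/σ²) = (σ²·μ₀ + σ₀²·n·x̄)/(σ² + n·σ₀²) = (1106.8929·685.36 + 1153.9609·10402.2)/18416.3064 = 12762352.191924/18416.3064 = 692.9920.

692.9920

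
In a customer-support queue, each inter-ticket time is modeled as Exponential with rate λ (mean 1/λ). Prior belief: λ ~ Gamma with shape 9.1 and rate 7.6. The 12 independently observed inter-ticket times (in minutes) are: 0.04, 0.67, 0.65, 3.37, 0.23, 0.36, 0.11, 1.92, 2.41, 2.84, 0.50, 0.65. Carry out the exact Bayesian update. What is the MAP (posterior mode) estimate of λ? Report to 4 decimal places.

With a Gamma(shape α, rate β) prior on the exponential rate λ, the posterior after n observations with total T = Σxᵢ is Gamma(α+n, β+T).
Sum of observations T = 13.75 minutes; n = 12.
Posterior: Gamma(9.1+12, 7.6+13.75) = Gamma(21.1, 21.35).
Mode = (α−1)/β = 0.9415.

0.9415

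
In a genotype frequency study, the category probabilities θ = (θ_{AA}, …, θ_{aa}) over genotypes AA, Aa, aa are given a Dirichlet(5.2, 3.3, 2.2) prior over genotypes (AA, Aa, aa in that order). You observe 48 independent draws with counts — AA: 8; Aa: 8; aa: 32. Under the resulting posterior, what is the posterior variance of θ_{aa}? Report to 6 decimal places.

0.004073

The Dirichlet prior is conjugate to the Multinomial likelihood: each posterior αⱼ = prior αⱼ + observed count nⱼ.
Posterior concentration: (13.2, 11.3, 34.2), total = 58.7.
Var[θ_j] = α_j(Σα−α_j)/((Σα)²(Σα+1)) = 34.2·24.5/(58.7²·59.7) = 0.004073.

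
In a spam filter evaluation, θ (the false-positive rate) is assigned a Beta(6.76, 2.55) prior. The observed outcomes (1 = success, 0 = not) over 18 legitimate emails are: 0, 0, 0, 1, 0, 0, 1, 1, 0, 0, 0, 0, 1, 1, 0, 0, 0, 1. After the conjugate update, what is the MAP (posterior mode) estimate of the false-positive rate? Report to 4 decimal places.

0.4646

The Beta prior is conjugate to a Binomial/Bernoulli likelihood; the update adds successes to α and failures to β.
Posterior: Beta(α+k, β+n−k) = Beta(6.76+6, 2.55+12) = Beta(12.76, 14.55).
Mode of Beta(a,b) for a,b>1 is (a−1)/(a+b−2) = 11.76/25.31 = 0.4646.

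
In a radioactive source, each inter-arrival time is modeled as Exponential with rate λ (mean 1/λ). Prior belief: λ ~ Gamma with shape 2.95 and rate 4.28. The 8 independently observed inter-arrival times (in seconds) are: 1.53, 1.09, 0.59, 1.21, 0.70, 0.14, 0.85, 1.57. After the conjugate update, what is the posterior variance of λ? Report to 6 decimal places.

0.076551

With a Gamma(shape α, rate β) prior on the exponential rate λ, the posterior after n observations with total T = Σxᵢ is Gamma(α+n, β+T).
Sum of observations T = 7.68 seconds; n = 8.
Posterior: Gamma(2.95+8, 4.28+7.68) = Gamma(10.95, 11.96).
Var = α/β² = 0.076551.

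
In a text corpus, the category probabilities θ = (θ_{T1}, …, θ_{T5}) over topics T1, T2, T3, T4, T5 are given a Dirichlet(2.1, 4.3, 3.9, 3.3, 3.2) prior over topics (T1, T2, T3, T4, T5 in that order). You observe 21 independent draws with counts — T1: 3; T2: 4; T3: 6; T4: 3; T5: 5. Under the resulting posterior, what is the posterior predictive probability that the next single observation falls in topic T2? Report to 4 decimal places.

The Dirichlet prior is conjugate to the Multinomial likelihood: each posterior αⱼ = prior αⱼ + observed count nⱼ.
Posterior concentration: (5.1, 8.3, 9.9, 6.3, 8.2), total = 37.8.
P(next = T2 | data) = α_{T2}/Σα = 0.2196.

0.2196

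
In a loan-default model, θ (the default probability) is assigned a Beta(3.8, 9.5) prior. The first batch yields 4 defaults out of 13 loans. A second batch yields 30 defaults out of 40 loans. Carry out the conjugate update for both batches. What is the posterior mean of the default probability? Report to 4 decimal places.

The Beta prior is conjugate to a Binomial/Bernoulli likelihood; the update adds successes to α and failures to β.
After batch 1: Beta(3.8+4, 9.5+9) = Beta(7.8, 18.5).
After batch 2: Beta(7.8+30, 18.5+10) = Beta(37.8, 28.5).
Posterior mean = α/(α+β) = 37.8/66.3 = 0.5701.

0.5701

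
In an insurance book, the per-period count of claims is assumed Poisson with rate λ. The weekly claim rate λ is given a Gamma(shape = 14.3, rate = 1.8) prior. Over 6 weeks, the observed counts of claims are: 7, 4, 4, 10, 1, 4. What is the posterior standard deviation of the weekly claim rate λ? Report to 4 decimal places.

With a Gamma(shape α, rate β) prior, the Poisson likelihood is conjugate: the posterior is Gamma(α + ΣXᵢ, β + n).
Sum of counts S = 30 over n = 6 weeks.
Posterior: Gamma(α+S, β+n) = Gamma(14.3+30, 1.8+6) = Gamma(44.3, 7.8).
SD = √α/β = √44.3/7.8 = 0.8533.

0.8533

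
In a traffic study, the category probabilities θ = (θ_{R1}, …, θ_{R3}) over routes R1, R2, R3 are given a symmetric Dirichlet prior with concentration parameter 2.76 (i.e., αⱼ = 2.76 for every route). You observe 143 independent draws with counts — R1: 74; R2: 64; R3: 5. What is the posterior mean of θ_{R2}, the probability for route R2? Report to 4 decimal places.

0.4413

The Dirichlet prior is conjugate to the Multinomial likelihood: each posterior αⱼ = prior αⱼ + observed count nⱼ.
Posterior concentration: (76.76, 66.76, 7.76), total = 151.28.
E[θ_{R2}|data] = α_{R2}/Σα = 66.76/151.28 = 0.4413.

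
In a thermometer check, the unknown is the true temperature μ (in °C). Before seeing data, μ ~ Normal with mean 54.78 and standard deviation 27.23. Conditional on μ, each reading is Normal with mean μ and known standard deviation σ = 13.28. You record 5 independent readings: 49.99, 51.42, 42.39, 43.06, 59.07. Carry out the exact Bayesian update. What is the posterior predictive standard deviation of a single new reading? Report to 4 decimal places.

14.4924

For Normal data with known variance σ², a Normal(μ₀, σ₀²) prior on μ is conjugate. Posterior precision = 1/σ₀² + n/σ²; posterior mean is the precision-weighted average of μ₀ and x̄.
σ₀² = 27.23² = 741.4729, σ² = 13.28² = 176.3584; σ² + n·σ₀² = 176.3584 + 5·741.4729 = 3883.7229.
Posterior precision = 1/σ₀² + n/σ² = 1/741.4729 + 5/176.3584 = (σ² + n·σ₀²)/(σ₀²σ²) = 3883.7229/(741.4729·176.3584); posterior variance σₙ² = σ₀²σ²/(σ² + n·σ₀²) = 741.4729·176.3584/3883.7229 = 33.670006.
Predictive variance for one new observation = σₙ² + σ² = 741.4729·176.3584/3883.7229 + 176.3584 = σ²·(σ₀² + 3883.7229)/3883.7229 = 176.3584·4625.1958/3883.7229 = 210.028406; SD = √(176.3584·4625.1958/3883.7229) = 14.4924.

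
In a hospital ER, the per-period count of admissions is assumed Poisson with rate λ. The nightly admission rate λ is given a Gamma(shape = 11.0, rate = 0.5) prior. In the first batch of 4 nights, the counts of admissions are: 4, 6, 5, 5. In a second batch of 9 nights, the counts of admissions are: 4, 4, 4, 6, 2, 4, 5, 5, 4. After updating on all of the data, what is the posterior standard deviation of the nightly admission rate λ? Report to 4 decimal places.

With a Gamma(shape α, rate β) prior, the Poisson likelihood is conjugate: the posterior is Gamma(α + ΣXᵢ, β + n).
Batch 1: sum of counts S = 20 over n = 4 nights.
After batch 1: Gamma(α+S, β+n) = Gamma(11.0+20, 0.5+4) = Gamma(31.0, 4.5).
Batch 2: sum of counts S = 38 over n = 9 nights.
After batch 2: Gamma(α+S, β+n) = Gamma(31.0+38, 4.5+9) = Gamma(69.0, 13.5).
SD = √α/β = √69.0/13.5 = 0.6153.

0.6153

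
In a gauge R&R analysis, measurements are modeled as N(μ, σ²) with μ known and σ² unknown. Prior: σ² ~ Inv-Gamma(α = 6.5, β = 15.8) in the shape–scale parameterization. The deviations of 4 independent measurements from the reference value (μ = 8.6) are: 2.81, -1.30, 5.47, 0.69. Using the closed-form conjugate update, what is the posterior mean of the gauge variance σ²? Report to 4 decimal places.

4.7722

With known mean μ and an Inverse-Gamma(α, β) prior on σ², the Normal likelihood is conjugate: posterior is Inv-Gamma(α + n/2, β + Σ(xᵢ−μ)²/2).
Σ(xᵢ−μ)² = (2.81)² + (-1.30)² + (5.47)² + (0.69)² = 39.9831.
Posterior: Inv-Gamma(6.5 + 4/2, 15.8 + 39.9831/2) = Inv-Gamma(8.50, 35.79155).
E[σ²|data] = β/(α−1) = 35.79155/7.50 = 4.7722.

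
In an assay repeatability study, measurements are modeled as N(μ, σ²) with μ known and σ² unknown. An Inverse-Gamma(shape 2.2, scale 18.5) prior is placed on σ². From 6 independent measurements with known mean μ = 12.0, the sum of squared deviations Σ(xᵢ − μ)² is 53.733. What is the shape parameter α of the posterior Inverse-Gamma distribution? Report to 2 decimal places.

With known mean μ and an Inverse-Gamma(α, β) prior on σ², the Normal likelihood is conjugate: posterior is Inv-Gamma(α + n/2, β + Σ(xᵢ−μ)²/2).
Posterior: Inv-Gamma(2.2 + 6/2, 18.5 + 53.733/2) = Inv-Gamma(5.20, 45.3665).
Posterior α = 5.20.

5.20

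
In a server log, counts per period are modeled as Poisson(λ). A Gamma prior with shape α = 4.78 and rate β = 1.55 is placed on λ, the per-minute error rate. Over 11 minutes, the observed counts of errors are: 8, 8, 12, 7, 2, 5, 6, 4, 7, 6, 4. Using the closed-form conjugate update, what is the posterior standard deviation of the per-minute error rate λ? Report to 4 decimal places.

With a Gamma(shape α, rate β) prior, the Poisson likelihood is conjugate: the posterior is Gamma(α + ΣXᵢ, β + n).
Sum of counts S = 69 over n = 11 minutes.
Posterior: Gamma(α+S, β+n) = Gamma(4.78+69, 1.55+11) = Gamma(73.78, 12.55).
SD = √α/β = √73.78/12.55 = 0.6844.

0.6844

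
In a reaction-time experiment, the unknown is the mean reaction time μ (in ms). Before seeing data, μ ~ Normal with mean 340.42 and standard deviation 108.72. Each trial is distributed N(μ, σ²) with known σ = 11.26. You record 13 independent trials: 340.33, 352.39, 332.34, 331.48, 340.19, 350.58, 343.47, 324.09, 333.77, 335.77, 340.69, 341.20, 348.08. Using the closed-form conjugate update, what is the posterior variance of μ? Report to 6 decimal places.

For Normal data with known variance σ², a Normal(μ₀, σ₀²) prior on μ is conjugate. Posterior precision = 1/σ₀² + n/σ²; posterior mean is the precision-weighted average of μ₀ and x̄.
σ₀² = 108.72² = 11820.0384, σ² = 11.26² = 126.7876; σ² + n·σ₀² = 126.7876 + 13·11820.0384 = 153787.2868.
Posterior precision = 1/σ₀² + n/σ² = 1/11820.0384 + 13/126.7876 = (σ² + n·σ₀²)/(σ₀²σ²) = 153787.2868/(11820.0384·126.7876); posterior variance σₙ² = σ₀²σ²/(σ² + n·σ₀²) = 11820.0384·126.7876/153787.2868 = 9.744852.

9.744852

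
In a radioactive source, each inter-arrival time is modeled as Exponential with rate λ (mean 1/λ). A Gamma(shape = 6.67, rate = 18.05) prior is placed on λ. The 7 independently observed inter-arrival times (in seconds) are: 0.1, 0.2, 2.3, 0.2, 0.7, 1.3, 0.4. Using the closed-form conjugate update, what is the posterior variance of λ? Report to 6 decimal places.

With a Gamma(shape α, rate β) prior on the exponential rate λ, the posterior after n observations with total T = Σxᵢ is Gamma(α+n, β+T).
Sum of observations T = 5.2 seconds; n = 7.
Posterior: Gamma(6.67+7, 18.05+5.2) = Gamma(13.67, 23.25).
Var = α/β² = 0.025288.

0.025288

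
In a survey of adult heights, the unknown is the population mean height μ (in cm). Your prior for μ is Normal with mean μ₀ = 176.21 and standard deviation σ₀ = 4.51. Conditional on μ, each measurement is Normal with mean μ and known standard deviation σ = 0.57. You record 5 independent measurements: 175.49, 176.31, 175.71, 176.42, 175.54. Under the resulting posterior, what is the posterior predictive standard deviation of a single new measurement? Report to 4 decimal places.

For Normal data with known variance σ², a Normal(μ₀, σ₀²) prior on μ is conjugate. Posterior precision = 1/σ₀² + n/σ²; posterior mean is the precision-weighted average of μ₀ and x̄.
σ₀² = 4.51² = 20.3401, σ² = 0.57² = 0.3249; σ² + n·σ₀² = 0.3249 + 5·20.3401 = 102.0254.
Posterior precision = 1/σ₀² + n/σ² = 1/20.3401 + 5/0.3249 = (σ² + n·σ₀²)/(σ₀²σ²) = 102.0254/(20.3401·0.3249); posterior variance σₙ² = σ₀²σ²/(σ² + n·σ₀²) = 20.3401·0.3249/102.0254 = 0.064773.
Predictive variance for one new observation = σₙ² + σ² = 20.3401·0.3249/102.0254 + 0.3249 = σ²·(σ₀² + 102.0254)/102.0254 = 0.3249·122.3655/102.0254 = 0.389673; SD = √(0.3249·122.3655/102.0254) = 0.6242.

0.6242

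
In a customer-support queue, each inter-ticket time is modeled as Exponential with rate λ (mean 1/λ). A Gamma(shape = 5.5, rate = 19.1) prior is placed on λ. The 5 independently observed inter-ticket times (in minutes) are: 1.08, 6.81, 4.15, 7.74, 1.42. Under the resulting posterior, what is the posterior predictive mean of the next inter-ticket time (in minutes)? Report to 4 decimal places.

With a Gamma(shape α, rate β) prior on the exponential rate λ, the posterior after n observations with total T = Σxᵢ is Gamma(α+n, β+T).
Sum of observations T = 21.20 minutes; n = 5.
Posterior: Gamma(5.5+5, 19.1+21.20) = Gamma(10.5, 40.30).
The predictive distribution for the next observation is Lomax; its mean is β/(α−1) = 40.30/9.5 = 4.2421.

4.2421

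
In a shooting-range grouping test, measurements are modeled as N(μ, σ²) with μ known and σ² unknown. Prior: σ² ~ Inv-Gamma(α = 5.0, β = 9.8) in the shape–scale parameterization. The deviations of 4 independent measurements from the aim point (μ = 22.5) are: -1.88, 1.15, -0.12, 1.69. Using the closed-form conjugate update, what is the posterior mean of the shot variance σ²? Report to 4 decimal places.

2.2773

With known mean μ and an Inverse-Gamma(α, β) prior on σ², the Normal likelihood is conjugate: posterior is Inv-Gamma(α + n/2, β + Σ(xᵢ−μ)²/2).
Σ(xᵢ−μ)² = (-1.88)² + (1.15)² + (-0.12)² + (1.69)² = 7.7274.
Posterior: Inv-Gamma(5.0 + 4/2, 9.8 + 7.7274/2) = Inv-Gamma(7.00, 13.66370).
E[σ²|data] = β/(α−1) = 13.66370/6.00 = 2.2773.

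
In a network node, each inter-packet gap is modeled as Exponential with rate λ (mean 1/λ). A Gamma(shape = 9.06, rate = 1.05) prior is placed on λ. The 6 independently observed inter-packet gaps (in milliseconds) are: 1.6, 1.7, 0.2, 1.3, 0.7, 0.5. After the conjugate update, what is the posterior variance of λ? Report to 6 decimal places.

0.303003

With a Gamma(shape α, rate β) prior on the exponential rate λ, the posterior after n observations with total T = Σxᵢ is Gamma(α+n, β+T).
Sum of observations T = 6.0 milliseconds; n = 6.
Posterior: Gamma(9.06+6, 1.05+6.0) = Gamma(15.06, 7.05).
Var = α/β² = 0.303003.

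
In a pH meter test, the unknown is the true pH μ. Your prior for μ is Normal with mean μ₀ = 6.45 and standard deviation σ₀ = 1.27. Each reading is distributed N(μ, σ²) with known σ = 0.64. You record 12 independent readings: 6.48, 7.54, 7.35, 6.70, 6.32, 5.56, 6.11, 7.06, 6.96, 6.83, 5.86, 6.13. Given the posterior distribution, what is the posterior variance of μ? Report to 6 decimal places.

0.033426

For Normal data with known variance σ², a Normal(μ₀, σ₀²) prior on μ is conjugate. Posterior precision = 1/σ₀² + n/σ²; posterior mean is the precision-weighted average of μ₀ and x̄.
σ₀² = 1.27² = 1.6129, σ² = 0.64² = 0.4096; σ² + n·σ₀² = 0.4096 + 12·1.6129 = 19.7644.
Posterior precision = 1/σ₀² + n/σ² = 1/1.6129 + 12/0.4096 = (σ² + n·σ₀²)/(σ₀²σ²) = 19.7644/(1.6129·0.4096); posterior variance σₙ² = σ₀²σ²/(σ² + n·σ₀²) = 1.6129·0.4096/19.7644 = 0.033426.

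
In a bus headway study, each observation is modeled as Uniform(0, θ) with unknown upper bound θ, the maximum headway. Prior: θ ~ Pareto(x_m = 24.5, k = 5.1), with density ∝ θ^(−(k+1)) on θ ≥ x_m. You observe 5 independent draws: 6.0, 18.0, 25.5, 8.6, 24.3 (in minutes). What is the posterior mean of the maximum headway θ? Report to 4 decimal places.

A Pareto(scale x_m, shape k) prior on the upper bound θ of Uniform(0, θ) is conjugate: posterior is Pareto(max(x_m, max xᵢ), k + n).
Sample maximum = 25.5; prior scale x_m = 24.5 → posterior scale = max = 25.5.
Posterior shape = 5.1 + 5 = 10.1.
E[θ|data] = k·x_m/(k−1) = 10.1·25.5/9.1 = 28.3022.

28.3022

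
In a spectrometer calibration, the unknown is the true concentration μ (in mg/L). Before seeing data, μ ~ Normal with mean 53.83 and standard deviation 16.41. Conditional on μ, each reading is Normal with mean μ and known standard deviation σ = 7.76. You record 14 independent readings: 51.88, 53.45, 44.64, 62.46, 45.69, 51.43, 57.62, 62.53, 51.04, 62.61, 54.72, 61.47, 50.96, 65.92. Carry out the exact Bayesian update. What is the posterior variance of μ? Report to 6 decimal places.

4.233635

For Normal data with known variance σ², a Normal(μ₀, σ₀²) prior on μ is conjugate. Posterior precision = 1/σ₀² + n/σ²; posterior mean is the precision-weighted average of μ₀ and x̄.
σ₀² = 16.41² = 269.2881, σ² = 7.76² = 60.2176; σ² + n·σ₀² = 60.2176 + 14·269.2881 = 3830.251.
Posterior precision = 1/σ₀² + n/σ² = 1/269.2881 + 14/60.2176 = (σ² + n·σ₀²)/(σ₀²σ²) = 3830.251/(269.2881·60.2176); posterior variance σₙ² = σ₀²σ²/(σ² + n·σ₀²) = 269.2881·60.2176/3830.251 = 4.233635.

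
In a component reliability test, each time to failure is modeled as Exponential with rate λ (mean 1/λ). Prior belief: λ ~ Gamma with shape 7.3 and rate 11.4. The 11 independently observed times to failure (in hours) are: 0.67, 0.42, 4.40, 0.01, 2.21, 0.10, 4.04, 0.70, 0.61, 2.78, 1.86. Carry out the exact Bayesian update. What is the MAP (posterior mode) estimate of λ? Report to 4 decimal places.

With a Gamma(shape α, rate β) prior on the exponential rate λ, the posterior after n observations with total T = Σxᵢ is Gamma(α+n, β+T).
Sum of observations T = 17.80 hours; n = 11.
Posterior: Gamma(7.3+11, 11.4+17.80) = Gamma(18.3, 29.20).
Mode = (α−1)/β = 0.5925.

0.5925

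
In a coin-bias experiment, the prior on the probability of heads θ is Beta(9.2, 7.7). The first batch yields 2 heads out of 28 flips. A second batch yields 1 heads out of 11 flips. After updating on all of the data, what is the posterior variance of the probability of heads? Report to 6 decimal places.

0.002999

The Beta prior is conjugate to a Binomial/Bernoulli likelihood; the update adds successes to α and failures to β.
After batch 1: Beta(9.2+2, 7.7+26) = Beta(11.2, 33.7).
After batch 2: Beta(11.2+1, 33.7+10) = Beta(12.2, 43.7).
Var = αβ/((α+β)²(α+β+1)) = 12.2·43.7/(55.9²·56.9) = 0.002999.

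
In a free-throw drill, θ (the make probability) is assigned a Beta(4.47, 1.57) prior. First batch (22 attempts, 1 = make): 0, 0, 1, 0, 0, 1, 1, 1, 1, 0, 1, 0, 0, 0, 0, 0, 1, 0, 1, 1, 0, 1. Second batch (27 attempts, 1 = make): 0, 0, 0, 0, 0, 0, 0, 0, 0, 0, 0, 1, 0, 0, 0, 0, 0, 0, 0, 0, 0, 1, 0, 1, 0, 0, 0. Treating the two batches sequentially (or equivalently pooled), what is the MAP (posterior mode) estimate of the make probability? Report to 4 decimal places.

0.3105

The Beta prior is conjugate to a Binomial/Bernoulli likelihood; the update adds successes to α and failures to β.
After batch 1: Beta(4.47+10, 1.57+12) = Beta(14.47, 13.57).
After batch 2: Beta(14.47+3, 13.57+24) = Beta(17.47, 37.57).
Mode of Beta(a,b) for a,b>1 is (a−1)/(a+b−2) = 16.47/53.04 = 0.3105.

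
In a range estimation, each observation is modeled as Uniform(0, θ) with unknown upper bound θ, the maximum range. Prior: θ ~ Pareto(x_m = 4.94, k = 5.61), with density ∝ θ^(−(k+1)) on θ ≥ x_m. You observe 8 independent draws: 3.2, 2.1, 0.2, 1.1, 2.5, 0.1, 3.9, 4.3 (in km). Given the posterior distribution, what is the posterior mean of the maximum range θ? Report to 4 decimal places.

5.3318

A Pareto(scale x_m, shape k) prior on the upper bound θ of Uniform(0, θ) is conjugate: posterior is Pareto(max(x_m, max xᵢ), k + n).
Sample maximum = 4.3; prior scale x_m = 4.94 → posterior scale = max = 4.94.
Posterior shape = 5.61 + 8 = 13.61.
E[θ|data] = k·x_m/(k−1) = 13.61·4.94/12.61 = 5.3318.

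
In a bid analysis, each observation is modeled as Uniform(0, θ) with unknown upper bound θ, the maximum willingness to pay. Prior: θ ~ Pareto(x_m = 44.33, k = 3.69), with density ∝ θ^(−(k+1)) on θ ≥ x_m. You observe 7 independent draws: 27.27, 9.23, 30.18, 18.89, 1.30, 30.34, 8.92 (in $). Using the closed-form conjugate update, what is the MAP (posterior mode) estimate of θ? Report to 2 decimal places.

A Pareto(scale x_m, shape k) prior on the upper bound θ of Uniform(0, θ) is conjugate: posterior is Pareto(max(x_m, max xᵢ), k + n).
Sample maximum = 30.34; prior scale x_m = 44.33 → posterior scale = max = 44.33.
Posterior shape = 3.69 + 7 = 10.69.
The Pareto density is decreasing on [x_m, ∞), so the mode is x_m = 44.33.

44.33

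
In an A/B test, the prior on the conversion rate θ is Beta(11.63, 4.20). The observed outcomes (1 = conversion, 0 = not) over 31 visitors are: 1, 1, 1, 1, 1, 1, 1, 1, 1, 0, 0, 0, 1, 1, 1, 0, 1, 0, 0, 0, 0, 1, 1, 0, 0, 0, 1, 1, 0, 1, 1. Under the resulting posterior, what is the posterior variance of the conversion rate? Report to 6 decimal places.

0.004731

The Beta prior is conjugate to a Binomial/Bernoulli likelihood; the update adds successes to α and failures to β.
Posterior: Beta(α+k, β+n−k) = Beta(11.63+19, 4.20+12) = Beta(30.63, 16.20).
Var = αβ/((α+β)²(α+β+1)) = 30.63·16.20/(46.83²·47.83) = 0.004731.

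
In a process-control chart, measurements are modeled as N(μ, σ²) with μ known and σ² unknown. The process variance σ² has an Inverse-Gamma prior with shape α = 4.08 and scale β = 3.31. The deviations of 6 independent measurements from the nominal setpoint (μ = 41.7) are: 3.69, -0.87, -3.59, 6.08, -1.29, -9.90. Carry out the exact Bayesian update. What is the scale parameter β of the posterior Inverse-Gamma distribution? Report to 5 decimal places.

85.26080

With known mean μ and an Inverse-Gamma(α, β) prior on σ², the Normal likelihood is conjugate: posterior is Inv-Gamma(α + n/2, β + Σ(xᵢ−μ)²/2).
Σ(xᵢ−μ)² = (3.69)² + (-0.87)² + (-3.59)² + (6.08)² + (-1.29)² + (-9.90)² = 163.9016.
Posterior: Inv-Gamma(4.08 + 6/2, 3.31 + 163.9016/2) = Inv-Gamma(7.08, 85.26080).
Posterior β = 85.26080.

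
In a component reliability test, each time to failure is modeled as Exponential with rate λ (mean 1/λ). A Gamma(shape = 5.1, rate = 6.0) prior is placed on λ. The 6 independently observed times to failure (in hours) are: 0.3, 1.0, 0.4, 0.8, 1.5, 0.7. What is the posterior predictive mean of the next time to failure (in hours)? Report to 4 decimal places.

With a Gamma(shape α, rate β) prior on the exponential rate λ, the posterior after n observations with total T = Σxᵢ is Gamma(α+n, β+T).
Sum of observations T = 4.7 hours; n = 6.
Posterior: Gamma(5.1+6, 6.0+4.7) = Gamma(11.1, 10.7).
The predictive distribution for the next observation is Lomax; its mean is β/(α−1) = 10.7/10.1 = 1.0594.

1.0594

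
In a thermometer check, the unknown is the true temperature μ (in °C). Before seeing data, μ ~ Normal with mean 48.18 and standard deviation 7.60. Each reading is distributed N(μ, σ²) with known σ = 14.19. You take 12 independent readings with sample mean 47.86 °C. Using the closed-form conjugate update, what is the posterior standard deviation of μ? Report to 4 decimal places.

3.6059

For Normal data with known variance σ², a Normal(μ₀, σ₀²) prior on μ is conjugate. Posterior precision = 1/σ₀² + n/σ²; posterior mean is the precision-weighted average of μ₀ and x̄.
σ₀² = 7.60² = 57.76, σ² = 14.19² = 201.3561; σ² + n·σ₀² = 201.3561 + 12·57.76 = 894.4761.
Posterior precision = 1/σ₀² + n/σ² = 1/57.76 + 12/201.3561 = (σ² + n·σ₀²)/(σ₀²σ²) = 894.4761/(57.76·201.3561); posterior variance σₙ² = σ₀²σ²/(σ² + n·σ₀²) = 57.76·201.3561/894.4761 = 13.002391.
Posterior SD = √σₙ² = √(57.76·201.3561/894.4761) = 3.6059.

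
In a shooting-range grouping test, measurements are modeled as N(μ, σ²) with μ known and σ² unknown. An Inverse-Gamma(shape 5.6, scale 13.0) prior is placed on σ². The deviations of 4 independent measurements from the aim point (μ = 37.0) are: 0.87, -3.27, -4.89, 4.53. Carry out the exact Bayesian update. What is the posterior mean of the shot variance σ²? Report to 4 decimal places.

With known mean μ and an Inverse-Gamma(α, β) prior on σ², the Normal likelihood is conjugate: posterior is Inv-Gamma(α + n/2, β + Σ(xᵢ−μ)²/2).
Σ(xᵢ−μ)² = (0.87)² + (-3.27)² + (-4.89)² + (4.53)² = 55.8828.
Posterior: Inv-Gamma(5.6 + 4/2, 13.0 + 55.8828/2) = Inv-Gamma(7.60, 40.94140).
E[σ²|data] = β/(α−1) = 40.94140/6.60 = 6.2032.

6.2032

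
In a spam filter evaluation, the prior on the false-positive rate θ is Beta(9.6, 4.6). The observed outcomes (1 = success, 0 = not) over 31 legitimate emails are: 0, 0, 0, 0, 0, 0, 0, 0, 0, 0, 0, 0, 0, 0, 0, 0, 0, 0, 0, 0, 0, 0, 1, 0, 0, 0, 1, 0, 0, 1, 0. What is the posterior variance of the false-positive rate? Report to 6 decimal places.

The Beta prior is conjugate to a Binomial/Bernoulli likelihood; the update adds successes to α and failures to β.
Posterior: Beta(α+k, β+n−k) = Beta(9.6+3, 4.6+28) = Beta(12.6, 32.6).
Var = αβ/((α+β)²(α+β+1)) = 12.6·32.6/(45.2²·46.2) = 0.004352.

0.004352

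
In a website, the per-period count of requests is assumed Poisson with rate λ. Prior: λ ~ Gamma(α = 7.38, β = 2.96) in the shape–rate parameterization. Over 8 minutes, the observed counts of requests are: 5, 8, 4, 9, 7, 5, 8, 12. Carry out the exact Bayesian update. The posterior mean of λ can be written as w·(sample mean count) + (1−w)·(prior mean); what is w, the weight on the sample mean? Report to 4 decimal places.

With a Gamma(shape α, rate β) prior, the Poisson likelihood is conjugate: the posterior is Gamma(α + ΣXᵢ, β + n).
Posterior mean = (α₀+S)/(β₀+n) = [n/(β₀+n)]·(S/n) + [β₀/(β₀+n)]·(α₀/β₀), so only n and β₀ enter the weight.
Weight on data w = n/(β₀+n) = 8/(2.96+8) = 8/10.96 = 0.7299.

0.7299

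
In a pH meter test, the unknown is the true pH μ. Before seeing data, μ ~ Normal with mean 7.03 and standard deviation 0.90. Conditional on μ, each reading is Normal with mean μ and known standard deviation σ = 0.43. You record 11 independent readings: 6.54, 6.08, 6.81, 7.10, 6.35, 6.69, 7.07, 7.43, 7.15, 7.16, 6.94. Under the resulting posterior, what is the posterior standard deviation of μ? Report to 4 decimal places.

0.1283

For Normal data with known variance σ², a Normal(μ₀, σ₀²) prior on μ is conjugate. Posterior precision = 1/σ₀² + n/σ²; posterior mean is the precision-weighted average of μ₀ and x̄.
σ₀² = 0.90² = 0.81, σ² = 0.43² = 0.1849; σ² + n·σ₀² = 0.1849 + 11·0.81 = 9.0949.
Posterior precision = 1/σ₀² + n/σ² = 1/0.81 + 11/0.1849 = (σ² + n·σ₀²)/(σ₀²σ²) = 9.0949/(0.81·0.1849); posterior variance σₙ² = σ₀²σ²/(σ² + n·σ₀²) = 0.81·0.1849/9.0949 = 0.016467.
Posterior SD = √σₙ² = √(0.81·0.1849/9.0949) = 0.1283.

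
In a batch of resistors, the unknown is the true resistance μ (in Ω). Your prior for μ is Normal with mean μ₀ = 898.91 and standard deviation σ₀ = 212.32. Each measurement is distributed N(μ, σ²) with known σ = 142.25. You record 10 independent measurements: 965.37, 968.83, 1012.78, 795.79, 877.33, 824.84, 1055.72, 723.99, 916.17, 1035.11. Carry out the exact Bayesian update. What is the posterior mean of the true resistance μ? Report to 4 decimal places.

For Normal data with known variance σ², a Normal(μ₀, σ₀²) prior on μ is conjugate. Posterior precision = 1/σ₀² + n/σ²; posterior mean is the precision-weighted average of μ₀ and x̄.
Σxᵢ = 965.37 + 968.83 + 1012.78 + 795.79 + 877.33 + 824.84 + 1055.72 + 723.99 + 916.17 + 1035.11 = 9175.93, so n·x̄ = 9175.93.
σ₀² = 212.32² = 45079.7824, σ² = 142.25² = 20235.0625; σ² + n·σ₀² = 20235.0625 + 10·45079.7824 = 471032.8865.
Posterior mean = (μ₀/σ₀² + n·x̄/σ²)/(1/σ₀² + n/σ²) = (σ²·μ₀ + σ₀²·n·x̄)/(σ² + n·σ₀²) = (20235.0625·898.91 + 45079.7824·9175.93)/471032.8865 = 431838427.749507/471032.8865 = 916.7904.

916.7904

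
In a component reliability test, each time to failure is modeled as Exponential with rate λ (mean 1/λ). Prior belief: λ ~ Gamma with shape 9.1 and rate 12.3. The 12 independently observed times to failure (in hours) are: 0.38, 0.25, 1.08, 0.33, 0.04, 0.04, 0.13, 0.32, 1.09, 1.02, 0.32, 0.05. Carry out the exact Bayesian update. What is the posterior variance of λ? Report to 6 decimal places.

0.070094

With a Gamma(shape α, rate β) prior on the exponential rate λ, the posterior after n observations with total T = Σxᵢ is Gamma(α+n, β+T).
Sum of observations T = 5.05 hours; n = 12.
Posterior: Gamma(9.1+12, 12.3+5.05) = Gamma(21.1, 17.35).
Var = α/β² = 0.070094.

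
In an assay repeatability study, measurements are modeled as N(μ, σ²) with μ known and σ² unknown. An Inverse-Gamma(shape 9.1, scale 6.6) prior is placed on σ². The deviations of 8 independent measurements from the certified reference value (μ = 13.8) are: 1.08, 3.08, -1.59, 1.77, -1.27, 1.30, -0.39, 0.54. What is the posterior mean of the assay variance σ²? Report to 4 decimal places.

With known mean μ and an Inverse-Gamma(α, β) prior on σ², the Normal likelihood is conjugate: posterior is Inv-Gamma(α + n/2, β + Σ(xᵢ−μ)²/2).
Σ(xᵢ−μ)² = (1.08)² + (3.08)² + (-1.59)² + (1.77)² + (-1.27)² + (1.30)² + (-0.39)² + (0.54)² = 20.0604.
Posterior: Inv-Gamma(9.1 + 8/2, 6.6 + 20.0604/2) = Inv-Gamma(13.10, 16.63020).
E[σ²|data] = β/(α−1) = 16.63020/12.10 = 1.3744.

1.3744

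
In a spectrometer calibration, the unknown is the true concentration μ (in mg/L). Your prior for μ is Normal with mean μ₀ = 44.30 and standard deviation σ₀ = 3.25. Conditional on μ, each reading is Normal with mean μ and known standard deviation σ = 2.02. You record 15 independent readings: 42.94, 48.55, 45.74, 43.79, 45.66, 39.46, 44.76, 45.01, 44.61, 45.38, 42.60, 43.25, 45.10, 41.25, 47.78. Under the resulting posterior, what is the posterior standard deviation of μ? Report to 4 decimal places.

For Normal data with known variance σ², a Normal(μ₀, σ₀²) prior on μ is conjugate. Posterior precision = 1/σ₀² + n/σ²; posterior mean is the precision-weighted average of μ₀ and x̄.
σ₀² = 3.25² = 10.5625, σ² = 2.02² = 4.0804; σ² + n·σ₀² = 4.0804 + 15·10.5625 = 162.5179.
Posterior precision = 1/σ₀² + n/σ² = 1/10.5625 + 15/4.0804 = (σ² + n·σ₀²)/(σ₀²σ²) = 162.5179/(10.5625·4.0804); posterior variance σₙ² = σ₀²σ²/(σ² + n·σ₀²) = 10.5625·4.0804/162.5179 = 0.265197.
Posterior SD = √σₙ² = √(10.5625·4.0804/162.5179) = 0.5150.

0.5150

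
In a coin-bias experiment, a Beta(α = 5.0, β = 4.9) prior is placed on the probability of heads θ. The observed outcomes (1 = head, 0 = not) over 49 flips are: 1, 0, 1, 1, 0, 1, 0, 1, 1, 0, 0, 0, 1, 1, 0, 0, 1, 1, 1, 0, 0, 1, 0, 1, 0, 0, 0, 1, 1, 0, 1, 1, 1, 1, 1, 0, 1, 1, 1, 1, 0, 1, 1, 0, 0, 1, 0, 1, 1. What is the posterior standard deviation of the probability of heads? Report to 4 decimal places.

The Beta prior is conjugate to a Binomial/Bernoulli likelihood; the update adds successes to α and failures to β.
Posterior: Beta(α+k, β+n−k) = Beta(5.0+29, 4.9+20) = Beta(34.0, 24.9).
Var = αβ/((α+β)²(α+β+1)) = 34.0·24.9/(58.9²·59.9) = 0.00407400; SD = √0.00407400 = 0.0638.

0.0638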